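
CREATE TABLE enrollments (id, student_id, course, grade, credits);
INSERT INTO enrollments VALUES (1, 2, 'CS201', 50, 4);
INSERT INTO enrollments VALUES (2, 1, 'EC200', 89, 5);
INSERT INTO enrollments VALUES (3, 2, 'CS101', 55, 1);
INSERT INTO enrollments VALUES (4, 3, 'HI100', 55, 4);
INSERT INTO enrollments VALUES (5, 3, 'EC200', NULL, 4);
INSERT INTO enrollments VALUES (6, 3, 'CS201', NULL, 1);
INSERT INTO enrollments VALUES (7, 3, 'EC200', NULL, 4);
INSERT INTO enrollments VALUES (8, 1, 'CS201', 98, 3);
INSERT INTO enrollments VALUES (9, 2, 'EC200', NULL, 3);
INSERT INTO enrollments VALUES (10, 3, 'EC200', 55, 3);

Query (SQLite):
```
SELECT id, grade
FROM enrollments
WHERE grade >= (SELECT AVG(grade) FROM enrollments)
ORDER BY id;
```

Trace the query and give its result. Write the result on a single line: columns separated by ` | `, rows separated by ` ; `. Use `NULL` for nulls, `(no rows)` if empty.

Scalar subquery: AVG(grade) over all enrollments rows = 67.0.
Keep rows where grade >= that value.

2 | 89 ; 8 | 98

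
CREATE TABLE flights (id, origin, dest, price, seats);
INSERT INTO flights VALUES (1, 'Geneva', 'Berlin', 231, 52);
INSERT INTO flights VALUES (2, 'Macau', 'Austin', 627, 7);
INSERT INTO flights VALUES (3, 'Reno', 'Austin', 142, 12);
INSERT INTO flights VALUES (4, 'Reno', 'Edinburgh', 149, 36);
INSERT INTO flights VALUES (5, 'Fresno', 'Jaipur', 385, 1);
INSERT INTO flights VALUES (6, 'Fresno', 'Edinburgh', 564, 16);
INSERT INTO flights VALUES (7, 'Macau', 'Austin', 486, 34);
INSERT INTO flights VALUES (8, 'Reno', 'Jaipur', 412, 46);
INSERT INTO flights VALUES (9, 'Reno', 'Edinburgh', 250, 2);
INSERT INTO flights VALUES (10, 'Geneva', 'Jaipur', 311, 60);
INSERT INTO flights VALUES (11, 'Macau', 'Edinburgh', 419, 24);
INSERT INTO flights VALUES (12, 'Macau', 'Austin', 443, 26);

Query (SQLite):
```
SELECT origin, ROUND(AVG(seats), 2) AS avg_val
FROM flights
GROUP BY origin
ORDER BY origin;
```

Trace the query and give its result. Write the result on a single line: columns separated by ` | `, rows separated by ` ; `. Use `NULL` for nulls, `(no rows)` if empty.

Partition flights by origin; compute ROUND(AVG(seats), 2) within each group.
  Fresno: ids {5, 6} → ROUND(AVG(seats), 2)=8.5
  Geneva: ids {1, 10} → ROUND(AVG(seats), 2)=56
  Macau: ids {2, 7, 11, 12} → ROUND(AVG(seats), 2)=22.75
  Reno: ids {3, 4, 8, 9} → ROUND(AVG(seats), 2)=24

Fresno | 8.5 ; Geneva | 56 ; Macau | 22.75 ; Reno | 24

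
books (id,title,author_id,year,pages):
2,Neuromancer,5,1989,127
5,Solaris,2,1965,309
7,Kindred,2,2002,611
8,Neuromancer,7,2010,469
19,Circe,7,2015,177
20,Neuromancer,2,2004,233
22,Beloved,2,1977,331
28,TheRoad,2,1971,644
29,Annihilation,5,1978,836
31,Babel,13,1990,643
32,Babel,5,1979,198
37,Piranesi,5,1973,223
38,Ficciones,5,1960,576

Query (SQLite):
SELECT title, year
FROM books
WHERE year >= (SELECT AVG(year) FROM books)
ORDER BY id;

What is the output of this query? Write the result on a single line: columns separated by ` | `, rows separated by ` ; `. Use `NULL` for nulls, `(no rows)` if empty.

Neuromancer | 1989 ; Kindred | 2002 ; Neuromancer | 2010 ; Circe | 2015 ; Neuromancer | 2004 ; Babel | 1990

Scalar subquery: AVG(year) over all books rows = 1985.615385 (≈; comparison uses full precision).
Keep rows where year >= that value.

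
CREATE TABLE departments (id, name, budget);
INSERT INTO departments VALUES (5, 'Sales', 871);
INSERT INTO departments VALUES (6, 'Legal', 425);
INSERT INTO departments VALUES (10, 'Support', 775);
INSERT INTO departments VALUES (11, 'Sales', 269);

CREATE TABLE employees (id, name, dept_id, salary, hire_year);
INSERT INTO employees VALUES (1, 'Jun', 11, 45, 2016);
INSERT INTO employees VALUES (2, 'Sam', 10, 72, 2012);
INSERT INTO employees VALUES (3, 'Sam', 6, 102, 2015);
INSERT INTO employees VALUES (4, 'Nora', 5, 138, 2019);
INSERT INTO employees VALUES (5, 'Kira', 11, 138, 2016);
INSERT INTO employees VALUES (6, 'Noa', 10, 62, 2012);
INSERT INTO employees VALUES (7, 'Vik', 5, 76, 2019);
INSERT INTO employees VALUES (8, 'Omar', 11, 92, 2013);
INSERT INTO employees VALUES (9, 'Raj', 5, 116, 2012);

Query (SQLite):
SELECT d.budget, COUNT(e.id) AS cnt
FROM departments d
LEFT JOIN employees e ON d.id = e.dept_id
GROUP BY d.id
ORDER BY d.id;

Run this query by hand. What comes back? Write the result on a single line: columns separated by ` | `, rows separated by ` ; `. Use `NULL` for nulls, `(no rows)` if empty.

871 | 3 ; 425 | 1 ; 775 | 2 ; 269 | 3

LEFT JOIN keeps every departments row; unmatched ones get NULL for employees columns.
Group by departments.id and compute COUNT(e.id). COUNT(col) of an all-NULL group is 0.
  5: ids {4, 7, 9} → COUNT(e.id)=3
  6: ids {3} → COUNT(e.id)=1
  10: ids {2, 6} → COUNT(e.id)=2
  11: ids {1, 5, 8} → COUNT(e.id)=3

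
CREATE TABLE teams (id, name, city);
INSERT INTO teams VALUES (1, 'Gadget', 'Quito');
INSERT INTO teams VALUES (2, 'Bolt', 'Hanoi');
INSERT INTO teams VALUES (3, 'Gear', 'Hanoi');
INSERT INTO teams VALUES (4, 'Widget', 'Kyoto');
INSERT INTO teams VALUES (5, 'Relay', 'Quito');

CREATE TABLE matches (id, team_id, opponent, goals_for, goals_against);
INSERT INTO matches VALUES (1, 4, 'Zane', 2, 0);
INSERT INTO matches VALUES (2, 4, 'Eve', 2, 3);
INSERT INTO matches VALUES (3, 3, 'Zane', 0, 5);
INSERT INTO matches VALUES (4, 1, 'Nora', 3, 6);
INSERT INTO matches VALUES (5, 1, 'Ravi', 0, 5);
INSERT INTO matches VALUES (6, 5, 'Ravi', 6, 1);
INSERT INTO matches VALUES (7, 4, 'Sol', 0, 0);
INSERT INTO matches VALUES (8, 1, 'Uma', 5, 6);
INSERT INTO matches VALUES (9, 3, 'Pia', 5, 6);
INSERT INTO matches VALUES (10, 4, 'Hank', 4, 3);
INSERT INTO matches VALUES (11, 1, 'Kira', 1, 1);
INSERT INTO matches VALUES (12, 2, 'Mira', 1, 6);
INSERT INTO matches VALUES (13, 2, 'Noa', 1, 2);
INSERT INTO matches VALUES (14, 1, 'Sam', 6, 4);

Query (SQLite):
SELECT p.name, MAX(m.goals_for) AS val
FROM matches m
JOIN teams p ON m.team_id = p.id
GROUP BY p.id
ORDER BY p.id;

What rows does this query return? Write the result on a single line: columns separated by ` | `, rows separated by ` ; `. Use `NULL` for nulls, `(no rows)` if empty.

Gadget | 6 ; Bolt | 1 ; Gear | 5 ; Widget | 4 ; Relay | 6

Join each matches row to its teams via team_id.
Group joined rows by teams.id; compute MAX(m.goals_for) per group.
  1: ids {4, 5, 8, 11, 14} → MAX(m.goals_for)=6
  2: ids {12, 13} → MAX(m.goals_for)=1
  3: ids {3, 9} → MAX(m.goals_for)=5
  4: ids {1, 2, 7, 10} → MAX(m.goals_for)=4
  5: ids {6} → MAX(m.goals_for)=6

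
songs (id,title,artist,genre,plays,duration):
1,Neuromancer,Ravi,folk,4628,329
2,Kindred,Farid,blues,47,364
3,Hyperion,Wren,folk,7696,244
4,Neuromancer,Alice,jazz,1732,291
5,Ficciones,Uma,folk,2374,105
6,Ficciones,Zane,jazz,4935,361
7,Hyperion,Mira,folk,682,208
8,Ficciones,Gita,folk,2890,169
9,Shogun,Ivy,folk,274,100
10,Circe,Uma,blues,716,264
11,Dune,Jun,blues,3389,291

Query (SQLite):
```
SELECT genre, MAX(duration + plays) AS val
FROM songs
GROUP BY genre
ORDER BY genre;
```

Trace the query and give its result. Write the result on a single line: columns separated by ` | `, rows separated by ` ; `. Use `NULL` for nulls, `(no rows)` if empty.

blues | 3680 ; folk | 7940 ; jazz | 5296

For each row compute duration + plays.
Group by genre; take MAX of the expression per group.
  blues: ids {2, 10, 11} → MAX(duration + plays)=3680
  folk: ids {1, 3, 5, 7, 8, 9} → MAX(duration + plays)=7940
  jazz: ids {4, 6} → MAX(duration + plays)=5296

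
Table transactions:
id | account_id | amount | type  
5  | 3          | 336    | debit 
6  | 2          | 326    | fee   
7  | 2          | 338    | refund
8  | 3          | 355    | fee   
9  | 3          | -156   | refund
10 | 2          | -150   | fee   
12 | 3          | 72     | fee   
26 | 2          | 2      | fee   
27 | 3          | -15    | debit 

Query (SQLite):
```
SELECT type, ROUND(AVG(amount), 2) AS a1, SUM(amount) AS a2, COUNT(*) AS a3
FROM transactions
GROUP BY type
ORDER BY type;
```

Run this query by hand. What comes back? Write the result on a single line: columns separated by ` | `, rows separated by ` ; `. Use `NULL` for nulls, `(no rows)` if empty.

Group transactions by type.
Per group compute: ROUND(AVG(amount), 2), SUM(amount), COUNT(*).
  debit: ids {5, 27} → ROUND(AVG(amount), 2)=160.5, SUM(amount)=321, COUNT(*)=2
  fee: ids {6, 8, 10, 12, 26} → ROUND(AVG(amount), 2)=121, SUM(amount)=605, COUNT(*)=5
  refund: ids {7, 9} → ROUND(AVG(amount), 2)=91, SUM(amount)=182, COUNT(*)=2

debit | 160.5 | 321 | 2 ; fee | 121 | 605 | 5 ; refund | 91 | 182 | 2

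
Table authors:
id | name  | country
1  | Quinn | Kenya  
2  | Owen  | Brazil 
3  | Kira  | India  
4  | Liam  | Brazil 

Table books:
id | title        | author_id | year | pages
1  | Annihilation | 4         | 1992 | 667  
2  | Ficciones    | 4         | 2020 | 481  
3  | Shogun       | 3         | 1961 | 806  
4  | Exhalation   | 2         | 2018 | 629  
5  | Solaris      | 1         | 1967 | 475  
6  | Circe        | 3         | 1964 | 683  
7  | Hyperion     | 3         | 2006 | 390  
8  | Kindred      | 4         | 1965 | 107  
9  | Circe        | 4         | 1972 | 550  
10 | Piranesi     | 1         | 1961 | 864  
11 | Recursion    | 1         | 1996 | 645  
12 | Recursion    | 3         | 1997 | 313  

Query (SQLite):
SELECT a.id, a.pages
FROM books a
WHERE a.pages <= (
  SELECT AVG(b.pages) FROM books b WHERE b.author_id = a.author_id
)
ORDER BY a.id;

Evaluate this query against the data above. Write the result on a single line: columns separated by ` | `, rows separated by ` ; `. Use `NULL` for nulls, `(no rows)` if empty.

4 | 629 ; 5 | 475 ; 7 | 390 ; 8 | 107 ; 11 | 645 ; 12 | 313

For each books row a, compute AVG(pages) over rows sharing a.author_id.
Keep row a if a.pages <= that per-group AVG.
  author_id=1: AVG(pages) = 661.333333
  author_id=2: AVG(pages) = 629.0
  author_id=3: AVG(pages) = 548.0
  author_id=4: AVG(pages) = 451.25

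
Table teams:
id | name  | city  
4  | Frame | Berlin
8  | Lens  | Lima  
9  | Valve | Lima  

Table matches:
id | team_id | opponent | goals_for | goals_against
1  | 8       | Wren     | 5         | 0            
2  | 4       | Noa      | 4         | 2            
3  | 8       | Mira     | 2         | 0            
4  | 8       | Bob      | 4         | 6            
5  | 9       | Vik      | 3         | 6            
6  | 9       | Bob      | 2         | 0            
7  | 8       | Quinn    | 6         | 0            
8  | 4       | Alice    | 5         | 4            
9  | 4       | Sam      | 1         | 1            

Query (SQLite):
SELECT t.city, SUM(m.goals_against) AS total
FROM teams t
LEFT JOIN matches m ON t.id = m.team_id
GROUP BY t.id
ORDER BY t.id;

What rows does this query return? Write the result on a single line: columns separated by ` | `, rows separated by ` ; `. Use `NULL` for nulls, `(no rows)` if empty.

Berlin | 7 ; Lima | 6 ; Lima | 6

LEFT JOIN keeps every teams row; unmatched ones get NULL for matches columns.
Group by teams.id and compute SUM(m.goals_against). SUM over an all-NULL group is NULL.
  4: ids {2, 8, 9} → SUM(m.goals_against)=7
  8: ids {1, 3, 4, 7} → SUM(m.goals_against)=6
  9: ids {5, 6} → SUM(m.goals_against)=6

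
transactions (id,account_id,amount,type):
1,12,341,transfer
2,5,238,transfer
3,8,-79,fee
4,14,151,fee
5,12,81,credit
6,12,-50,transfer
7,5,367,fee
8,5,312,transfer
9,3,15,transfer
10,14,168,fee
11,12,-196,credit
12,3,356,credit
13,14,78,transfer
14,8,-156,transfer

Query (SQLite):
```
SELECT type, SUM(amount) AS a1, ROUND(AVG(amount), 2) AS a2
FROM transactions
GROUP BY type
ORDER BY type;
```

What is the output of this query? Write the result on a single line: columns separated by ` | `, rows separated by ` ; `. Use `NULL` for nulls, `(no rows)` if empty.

Group transactions by type.
Per group compute: SUM(amount), ROUND(AVG(amount), 2).
  credit: ids {5, 11, 12} → SUM(amount)=241, ROUND(AVG(amount), 2)=80.33
  fee: ids {3, 4, 7, 10} → SUM(amount)=607, ROUND(AVG(amount), 2)=151.75
  transfer: ids {1, 2, 6, 8, 9, 13, 14} → SUM(amount)=778, ROUND(AVG(amount), 2)=111.14

credit | 241 | 80.33 ; fee | 607 | 151.75 ; transfer | 778 | 111.14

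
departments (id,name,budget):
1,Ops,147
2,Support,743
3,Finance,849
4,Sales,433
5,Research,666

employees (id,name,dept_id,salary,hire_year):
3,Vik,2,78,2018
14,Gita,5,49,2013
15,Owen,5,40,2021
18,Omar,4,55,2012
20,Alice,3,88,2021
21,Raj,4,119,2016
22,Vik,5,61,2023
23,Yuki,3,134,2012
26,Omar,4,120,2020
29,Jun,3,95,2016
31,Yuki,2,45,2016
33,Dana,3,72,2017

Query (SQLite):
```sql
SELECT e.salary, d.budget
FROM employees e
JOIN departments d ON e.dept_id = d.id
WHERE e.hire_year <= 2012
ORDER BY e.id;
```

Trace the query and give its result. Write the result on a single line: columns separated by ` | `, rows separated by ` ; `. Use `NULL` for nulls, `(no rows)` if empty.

55 | 433 ; 134 | 849

Each employees row matches the departments row where dept_id = departments.id.
Then keep rows with e.hire_year <= 2012.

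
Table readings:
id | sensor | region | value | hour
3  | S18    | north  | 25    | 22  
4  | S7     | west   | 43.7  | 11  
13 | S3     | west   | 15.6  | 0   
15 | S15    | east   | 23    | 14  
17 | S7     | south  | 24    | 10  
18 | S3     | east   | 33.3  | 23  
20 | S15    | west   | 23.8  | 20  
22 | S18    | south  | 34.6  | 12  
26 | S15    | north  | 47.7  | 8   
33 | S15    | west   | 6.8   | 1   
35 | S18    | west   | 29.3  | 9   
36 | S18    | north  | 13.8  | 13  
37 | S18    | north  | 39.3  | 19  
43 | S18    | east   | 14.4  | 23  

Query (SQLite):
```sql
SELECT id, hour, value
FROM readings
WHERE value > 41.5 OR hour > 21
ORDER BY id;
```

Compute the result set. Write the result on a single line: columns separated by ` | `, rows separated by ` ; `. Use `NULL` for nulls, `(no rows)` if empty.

3 | 22 | 25 ; 4 | 11 | 43.7 ; 18 | 23 | 33.3 ; 26 | 8 | 47.7 ; 43 | 23 | 14.4

value > 41.5: ids {4, 26}
hour > 21: ids {3, 18, 43}
Combine with OR.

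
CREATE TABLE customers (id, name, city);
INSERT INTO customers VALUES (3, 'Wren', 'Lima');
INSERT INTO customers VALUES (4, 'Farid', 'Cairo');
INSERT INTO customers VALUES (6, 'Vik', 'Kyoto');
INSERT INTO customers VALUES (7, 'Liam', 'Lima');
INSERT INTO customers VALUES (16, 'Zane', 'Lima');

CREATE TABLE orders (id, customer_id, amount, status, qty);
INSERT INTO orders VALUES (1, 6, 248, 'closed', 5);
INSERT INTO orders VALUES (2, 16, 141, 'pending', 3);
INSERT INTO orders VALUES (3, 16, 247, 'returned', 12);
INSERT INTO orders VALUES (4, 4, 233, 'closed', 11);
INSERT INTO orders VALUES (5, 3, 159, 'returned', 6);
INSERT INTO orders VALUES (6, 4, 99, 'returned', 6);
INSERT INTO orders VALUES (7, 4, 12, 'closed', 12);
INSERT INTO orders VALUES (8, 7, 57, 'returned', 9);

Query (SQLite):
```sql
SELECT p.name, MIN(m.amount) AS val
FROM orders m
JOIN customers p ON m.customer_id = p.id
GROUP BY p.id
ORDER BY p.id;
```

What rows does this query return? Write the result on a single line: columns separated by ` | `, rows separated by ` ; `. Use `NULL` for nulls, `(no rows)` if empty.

Join each orders row to its customers via customer_id.
Group joined rows by customers.id; compute MIN(m.amount) per group.
  3: ids {5} → MIN(m.amount)=159
  4: ids {4, 6, 7} → MIN(m.amount)=12
  6: ids {1} → MIN(m.amount)=248
  7: ids {8} → MIN(m.amount)=57
  16: ids {2, 3} → MIN(m.amount)=141

Wren | 159 ; Farid | 12 ; Vik | 248 ; Liam | 57 ; Zane | 141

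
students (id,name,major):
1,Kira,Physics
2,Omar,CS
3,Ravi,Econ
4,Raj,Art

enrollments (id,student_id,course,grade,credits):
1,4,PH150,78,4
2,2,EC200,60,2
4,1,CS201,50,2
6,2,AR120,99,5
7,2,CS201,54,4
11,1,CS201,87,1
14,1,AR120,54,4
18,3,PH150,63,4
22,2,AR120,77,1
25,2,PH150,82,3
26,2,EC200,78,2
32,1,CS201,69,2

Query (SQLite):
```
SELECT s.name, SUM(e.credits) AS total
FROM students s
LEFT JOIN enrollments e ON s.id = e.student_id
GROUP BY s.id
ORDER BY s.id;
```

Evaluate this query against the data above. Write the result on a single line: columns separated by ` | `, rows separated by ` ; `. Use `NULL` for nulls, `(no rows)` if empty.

Kira | 9 ; Omar | 17 ; Ravi | 4 ; Raj | 4

LEFT JOIN keeps every students row; unmatched ones get NULL for enrollments columns.
Group by students.id and compute SUM(e.credits). SUM over an all-NULL group is NULL.
  1: ids {4, 11, 14, 32} → SUM(e.credits)=9
  2: ids {2, 6, 7, 22, 25, 26} → SUM(e.credits)=17
  3: ids {18} → SUM(e.credits)=4
  4: ids {1} → SUM(e.credits)=4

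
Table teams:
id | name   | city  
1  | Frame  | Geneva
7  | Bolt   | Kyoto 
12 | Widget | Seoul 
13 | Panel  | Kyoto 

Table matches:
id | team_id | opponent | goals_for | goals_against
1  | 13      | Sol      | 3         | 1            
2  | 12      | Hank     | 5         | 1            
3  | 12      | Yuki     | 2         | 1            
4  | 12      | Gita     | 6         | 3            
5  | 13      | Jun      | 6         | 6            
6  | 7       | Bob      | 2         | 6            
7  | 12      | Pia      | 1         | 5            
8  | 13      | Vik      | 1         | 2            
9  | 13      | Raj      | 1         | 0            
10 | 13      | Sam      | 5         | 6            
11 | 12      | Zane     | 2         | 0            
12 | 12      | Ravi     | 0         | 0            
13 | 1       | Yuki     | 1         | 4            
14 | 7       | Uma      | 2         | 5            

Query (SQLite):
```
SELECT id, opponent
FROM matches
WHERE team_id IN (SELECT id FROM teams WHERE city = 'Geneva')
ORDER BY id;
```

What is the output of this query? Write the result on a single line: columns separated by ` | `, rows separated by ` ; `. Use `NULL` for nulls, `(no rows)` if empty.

13 | Yuki

Inner query: teams.id where city = 'Geneva'.
Outer: keep matches rows whose team_id is in that set.
Inner query → {1}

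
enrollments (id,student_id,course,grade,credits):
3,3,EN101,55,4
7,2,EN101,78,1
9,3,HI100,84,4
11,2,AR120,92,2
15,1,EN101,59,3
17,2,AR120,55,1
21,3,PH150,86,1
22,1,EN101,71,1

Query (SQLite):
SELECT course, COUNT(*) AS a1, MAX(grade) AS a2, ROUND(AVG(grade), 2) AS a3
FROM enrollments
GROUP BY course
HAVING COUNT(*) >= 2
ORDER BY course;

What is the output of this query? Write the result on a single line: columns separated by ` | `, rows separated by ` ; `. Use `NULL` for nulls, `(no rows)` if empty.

AR120 | 2 | 92 | 73.5 ; EN101 | 4 | 78 | 65.75

Group enrollments by course.
Per group compute: COUNT(*), MAX(grade), ROUND(AVG(grade), 2).
HAVING: drop groups with fewer than 2 rows.
  AR120: ids {11, 17} → COUNT(*)=2, MAX(grade)=92, ROUND(AVG(grade), 2)=73.5
  EN101: ids {3, 7, 15, 22} → COUNT(*)=4, MAX(grade)=78, ROUND(AVG(grade), 2)=65.75
  HI100: ids {9} → COUNT(*)=1, MAX(grade)=84, ROUND(AVG(grade), 2)=84
  PH150: ids {21} → COUNT(*)=1, MAX(grade)=86, ROUND(AVG(grade), 2)=86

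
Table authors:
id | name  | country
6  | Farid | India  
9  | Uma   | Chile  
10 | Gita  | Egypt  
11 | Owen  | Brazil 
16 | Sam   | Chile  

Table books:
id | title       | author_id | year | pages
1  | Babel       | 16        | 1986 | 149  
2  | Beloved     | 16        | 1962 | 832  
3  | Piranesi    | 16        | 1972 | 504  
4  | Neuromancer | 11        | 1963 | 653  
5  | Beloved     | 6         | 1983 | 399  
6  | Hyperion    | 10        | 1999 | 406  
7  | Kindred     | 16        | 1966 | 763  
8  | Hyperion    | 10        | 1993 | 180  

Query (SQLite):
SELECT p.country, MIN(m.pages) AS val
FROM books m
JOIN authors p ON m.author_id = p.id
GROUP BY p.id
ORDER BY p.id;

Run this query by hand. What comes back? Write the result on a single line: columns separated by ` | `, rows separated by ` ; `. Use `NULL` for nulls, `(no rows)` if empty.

India | 399 ; Egypt | 180 ; Brazil | 653 ; Chile | 149

Join each books row to its authors via author_id.
Group joined rows by authors.id; compute MIN(m.pages) per group.
  6: ids {5} → MIN(m.pages)=399
  10: ids {6, 8} → MIN(m.pages)=180
  11: ids {4} → MIN(m.pages)=653
  16: ids {1, 2, 3, 7} → MIN(m.pages)=149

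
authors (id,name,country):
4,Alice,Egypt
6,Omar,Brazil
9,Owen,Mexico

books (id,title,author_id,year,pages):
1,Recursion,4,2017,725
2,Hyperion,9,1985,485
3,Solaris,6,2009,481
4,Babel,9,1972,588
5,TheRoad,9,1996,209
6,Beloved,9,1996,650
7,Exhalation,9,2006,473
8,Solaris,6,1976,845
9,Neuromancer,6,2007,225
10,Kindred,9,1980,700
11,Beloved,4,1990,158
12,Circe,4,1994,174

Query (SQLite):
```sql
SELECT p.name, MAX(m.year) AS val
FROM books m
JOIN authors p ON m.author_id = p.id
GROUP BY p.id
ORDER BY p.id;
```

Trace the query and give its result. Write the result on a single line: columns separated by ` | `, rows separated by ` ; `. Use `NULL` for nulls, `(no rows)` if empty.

Join each books row to its authors via author_id.
Group joined rows by authors.id; compute MAX(m.year) per group.
  4: ids {1, 11, 12} → MAX(m.year)=2017
  6: ids {3, 8, 9} → MAX(m.year)=2009
  9: ids {2, 4, 5, 6, 7, 10} → MAX(m.year)=2006

Alice | 2017 ; Omar | 2009 ; Owen | 2006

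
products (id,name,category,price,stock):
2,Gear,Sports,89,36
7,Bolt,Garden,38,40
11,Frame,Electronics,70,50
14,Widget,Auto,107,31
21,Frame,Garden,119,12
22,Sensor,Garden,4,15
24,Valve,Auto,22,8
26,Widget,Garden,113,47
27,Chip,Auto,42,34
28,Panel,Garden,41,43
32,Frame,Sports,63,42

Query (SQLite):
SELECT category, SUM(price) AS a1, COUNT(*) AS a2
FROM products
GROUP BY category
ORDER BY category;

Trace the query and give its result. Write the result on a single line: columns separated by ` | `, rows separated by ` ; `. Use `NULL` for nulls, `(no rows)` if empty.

Auto | 171 | 3 ; Electronics | 70 | 1 ; Garden | 315 | 5 ; Sports | 152 | 2

Group products by category.
Per group compute: SUM(price), COUNT(*).
  Auto: ids {14, 24, 27} → SUM(price)=171, COUNT(*)=3
  Electronics: ids {11} → SUM(price)=70, COUNT(*)=1
  Garden: ids {7, 21, 22, 26, 28} → SUM(price)=315, COUNT(*)=5
  Sports: ids {2, 32} → SUM(price)=152, COUNT(*)=2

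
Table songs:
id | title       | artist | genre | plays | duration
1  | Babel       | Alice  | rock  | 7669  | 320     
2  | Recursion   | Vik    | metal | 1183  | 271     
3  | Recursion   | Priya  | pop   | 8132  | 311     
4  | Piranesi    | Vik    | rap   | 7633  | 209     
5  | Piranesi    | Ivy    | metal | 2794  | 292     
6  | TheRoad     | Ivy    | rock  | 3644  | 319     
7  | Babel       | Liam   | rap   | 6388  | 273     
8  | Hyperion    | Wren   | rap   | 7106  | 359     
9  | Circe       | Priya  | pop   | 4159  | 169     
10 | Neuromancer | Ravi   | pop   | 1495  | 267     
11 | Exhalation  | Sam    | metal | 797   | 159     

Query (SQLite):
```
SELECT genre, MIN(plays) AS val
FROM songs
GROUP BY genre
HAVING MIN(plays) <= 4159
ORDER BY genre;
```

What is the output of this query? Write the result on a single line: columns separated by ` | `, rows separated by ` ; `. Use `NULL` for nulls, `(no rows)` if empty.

metal | 797 ; pop | 1495 ; rock | 3644

Partition songs by genre; compute MIN(plays) within each group.
HAVING: keep groups where MIN(plays) <= 4159.
  metal: ids {2, 5, 11} → MIN(plays)=797
  pop: ids {3, 9, 10} → MIN(plays)=1495
  rap: ids {4, 7, 8} → MIN(plays)=6388
  rock: ids {1, 6} → MIN(plays)=3644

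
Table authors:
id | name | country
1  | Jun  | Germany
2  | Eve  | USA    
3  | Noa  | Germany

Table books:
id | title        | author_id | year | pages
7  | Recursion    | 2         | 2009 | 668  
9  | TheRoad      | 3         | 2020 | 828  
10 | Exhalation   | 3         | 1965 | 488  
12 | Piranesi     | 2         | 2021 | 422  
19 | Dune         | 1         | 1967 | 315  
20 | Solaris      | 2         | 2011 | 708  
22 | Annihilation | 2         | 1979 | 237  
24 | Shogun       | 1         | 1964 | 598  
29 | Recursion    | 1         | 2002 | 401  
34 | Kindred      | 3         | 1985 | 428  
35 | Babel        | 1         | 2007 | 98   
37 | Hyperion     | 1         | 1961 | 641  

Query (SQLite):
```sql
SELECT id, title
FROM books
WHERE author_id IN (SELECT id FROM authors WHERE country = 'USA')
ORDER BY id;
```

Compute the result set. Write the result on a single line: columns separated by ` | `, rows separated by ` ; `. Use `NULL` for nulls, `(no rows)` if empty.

7 | Recursion ; 12 | Piranesi ; 20 | Solaris ; 22 | Annihilation

Inner query: authors.id where country = 'USA'.
Outer: keep books rows whose author_id is in that set.
Inner query → {2}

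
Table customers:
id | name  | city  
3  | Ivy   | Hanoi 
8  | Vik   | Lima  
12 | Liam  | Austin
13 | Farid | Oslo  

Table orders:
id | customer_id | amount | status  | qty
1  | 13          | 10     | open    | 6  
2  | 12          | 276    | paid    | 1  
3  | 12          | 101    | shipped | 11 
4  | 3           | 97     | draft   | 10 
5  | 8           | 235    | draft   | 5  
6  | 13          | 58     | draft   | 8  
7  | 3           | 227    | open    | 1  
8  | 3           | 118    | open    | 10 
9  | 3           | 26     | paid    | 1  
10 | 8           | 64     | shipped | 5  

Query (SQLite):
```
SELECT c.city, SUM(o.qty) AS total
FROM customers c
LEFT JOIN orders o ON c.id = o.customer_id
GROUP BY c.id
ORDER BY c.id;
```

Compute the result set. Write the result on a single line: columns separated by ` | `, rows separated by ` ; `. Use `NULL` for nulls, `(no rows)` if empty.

LEFT JOIN keeps every customers row; unmatched ones get NULL for orders columns.
Group by customers.id and compute SUM(o.qty). SUM over an all-NULL group is NULL.
  3: ids {4, 7, 8, 9} → SUM(o.qty)=22
  8: ids {5, 10} → SUM(o.qty)=10
  12: ids {2, 3} → SUM(o.qty)=12
  13: ids {1, 6} → SUM(o.qty)=14

Hanoi | 22 ; Lima | 10 ; Austin | 12 ; Oslo | 14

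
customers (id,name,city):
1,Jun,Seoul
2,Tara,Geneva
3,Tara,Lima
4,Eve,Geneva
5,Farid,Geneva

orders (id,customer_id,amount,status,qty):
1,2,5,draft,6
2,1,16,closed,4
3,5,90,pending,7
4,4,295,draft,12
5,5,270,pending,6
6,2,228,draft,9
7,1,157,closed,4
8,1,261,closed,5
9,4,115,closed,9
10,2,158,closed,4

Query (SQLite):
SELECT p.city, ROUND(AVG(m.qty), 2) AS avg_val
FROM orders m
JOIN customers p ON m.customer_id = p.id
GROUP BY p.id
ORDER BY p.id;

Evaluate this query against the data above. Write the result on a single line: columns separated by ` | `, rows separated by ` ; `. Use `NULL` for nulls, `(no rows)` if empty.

Seoul | 4.33 ; Geneva | 6.33 ; Geneva | 10.5 ; Geneva | 6.5

Join each orders row to its customers via customer_id.
Group joined rows by customers.id; compute ROUND(AVG(m.qty), 2) per group.
  1: ids {2, 7, 8} → ROUND(AVG(m.qty), 2)=4.33
  2: ids {1, 6, 10} → ROUND(AVG(m.qty), 2)=6.33
  4: ids {4, 9} → ROUND(AVG(m.qty), 2)=10.5
  5: ids {3, 5} → ROUND(AVG(m.qty), 2)=6.5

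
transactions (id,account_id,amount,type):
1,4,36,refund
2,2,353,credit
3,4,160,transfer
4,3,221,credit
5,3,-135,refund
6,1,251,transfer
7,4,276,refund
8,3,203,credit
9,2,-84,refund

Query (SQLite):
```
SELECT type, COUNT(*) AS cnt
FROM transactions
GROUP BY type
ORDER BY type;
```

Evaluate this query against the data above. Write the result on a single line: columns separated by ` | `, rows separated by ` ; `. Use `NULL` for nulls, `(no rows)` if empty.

credit | 3 ; refund | 4 ; transfer | 2

Partition transactions by type; compute COUNT(*) within each group.
  credit: ids {2, 4, 8} → COUNT(*)=3
  refund: ids {1, 5, 7, 9} → COUNT(*)=4
  transfer: ids {3, 6} → COUNT(*)=2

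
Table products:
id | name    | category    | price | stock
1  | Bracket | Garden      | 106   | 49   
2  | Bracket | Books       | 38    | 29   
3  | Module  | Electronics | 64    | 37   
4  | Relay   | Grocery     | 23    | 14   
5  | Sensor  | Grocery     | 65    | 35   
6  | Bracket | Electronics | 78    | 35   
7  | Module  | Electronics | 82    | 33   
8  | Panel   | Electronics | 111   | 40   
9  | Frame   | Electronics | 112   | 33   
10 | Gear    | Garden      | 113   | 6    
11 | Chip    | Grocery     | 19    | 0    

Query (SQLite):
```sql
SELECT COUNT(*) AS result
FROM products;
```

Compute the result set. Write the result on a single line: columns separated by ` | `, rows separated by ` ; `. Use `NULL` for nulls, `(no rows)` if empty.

11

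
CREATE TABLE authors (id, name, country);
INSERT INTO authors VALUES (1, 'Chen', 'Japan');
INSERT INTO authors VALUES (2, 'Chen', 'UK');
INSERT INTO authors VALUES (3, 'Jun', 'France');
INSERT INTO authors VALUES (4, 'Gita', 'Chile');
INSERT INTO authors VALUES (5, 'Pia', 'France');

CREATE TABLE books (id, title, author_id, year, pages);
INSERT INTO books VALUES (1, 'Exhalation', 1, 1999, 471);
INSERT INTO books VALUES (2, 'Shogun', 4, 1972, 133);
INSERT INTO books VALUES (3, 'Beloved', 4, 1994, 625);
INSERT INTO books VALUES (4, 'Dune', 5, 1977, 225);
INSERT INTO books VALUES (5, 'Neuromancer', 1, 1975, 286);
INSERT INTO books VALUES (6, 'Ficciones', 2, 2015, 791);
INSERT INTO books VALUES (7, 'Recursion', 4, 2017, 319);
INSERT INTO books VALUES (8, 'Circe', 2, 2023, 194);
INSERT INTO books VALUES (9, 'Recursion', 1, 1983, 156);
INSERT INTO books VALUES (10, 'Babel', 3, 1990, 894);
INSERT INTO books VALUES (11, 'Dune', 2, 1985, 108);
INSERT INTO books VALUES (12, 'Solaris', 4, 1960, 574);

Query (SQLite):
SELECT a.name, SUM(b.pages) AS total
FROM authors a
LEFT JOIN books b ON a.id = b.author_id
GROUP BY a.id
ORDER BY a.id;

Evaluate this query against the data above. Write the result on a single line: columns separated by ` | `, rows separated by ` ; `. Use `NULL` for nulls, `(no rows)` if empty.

Chen | 913 ; Chen | 1093 ; Jun | 894 ; Gita | 1651 ; Pia | 225

LEFT JOIN keeps every authors row; unmatched ones get NULL for books columns.
Group by authors.id and compute SUM(b.pages). SUM over an all-NULL group is NULL.
  1: ids {1, 5, 9} → SUM(b.pages)=913
  2: ids {6, 8, 11} → SUM(b.pages)=1093
  3: ids {10} → SUM(b.pages)=894
  4: ids {2, 3, 7, 12} → SUM(b.pages)=1651
  5: ids {4} → SUM(b.pages)=225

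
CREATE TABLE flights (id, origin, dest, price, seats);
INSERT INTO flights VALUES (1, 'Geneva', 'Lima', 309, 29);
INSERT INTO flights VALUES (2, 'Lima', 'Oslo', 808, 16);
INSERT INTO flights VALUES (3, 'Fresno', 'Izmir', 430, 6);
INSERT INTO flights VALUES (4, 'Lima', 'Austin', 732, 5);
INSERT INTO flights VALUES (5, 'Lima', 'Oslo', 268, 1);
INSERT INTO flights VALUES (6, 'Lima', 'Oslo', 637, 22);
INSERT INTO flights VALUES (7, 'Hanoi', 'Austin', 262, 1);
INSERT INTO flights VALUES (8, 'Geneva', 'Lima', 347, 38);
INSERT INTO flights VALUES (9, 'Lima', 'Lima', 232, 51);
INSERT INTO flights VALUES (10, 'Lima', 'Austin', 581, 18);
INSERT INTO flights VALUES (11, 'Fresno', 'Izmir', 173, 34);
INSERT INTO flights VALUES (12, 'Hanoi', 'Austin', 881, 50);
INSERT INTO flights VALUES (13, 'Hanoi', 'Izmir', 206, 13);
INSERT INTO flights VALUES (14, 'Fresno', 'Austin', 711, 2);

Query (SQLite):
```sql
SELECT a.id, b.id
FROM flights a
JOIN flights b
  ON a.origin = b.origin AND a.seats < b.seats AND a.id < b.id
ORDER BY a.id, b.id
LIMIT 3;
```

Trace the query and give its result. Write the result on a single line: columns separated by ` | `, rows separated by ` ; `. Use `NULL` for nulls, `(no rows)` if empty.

1 | 8 ; 2 | 6 ; 2 | 9

Pairs (a,b) with same origin, a.seats < b.seats, a.id < b.id.
origin groups: Fresno:{3,11,14} Geneva:{1,8} Hanoi:{7,12,13} Lima:{2,4,5,6,9,10}
Ordered by (a.id, b.id); first 3.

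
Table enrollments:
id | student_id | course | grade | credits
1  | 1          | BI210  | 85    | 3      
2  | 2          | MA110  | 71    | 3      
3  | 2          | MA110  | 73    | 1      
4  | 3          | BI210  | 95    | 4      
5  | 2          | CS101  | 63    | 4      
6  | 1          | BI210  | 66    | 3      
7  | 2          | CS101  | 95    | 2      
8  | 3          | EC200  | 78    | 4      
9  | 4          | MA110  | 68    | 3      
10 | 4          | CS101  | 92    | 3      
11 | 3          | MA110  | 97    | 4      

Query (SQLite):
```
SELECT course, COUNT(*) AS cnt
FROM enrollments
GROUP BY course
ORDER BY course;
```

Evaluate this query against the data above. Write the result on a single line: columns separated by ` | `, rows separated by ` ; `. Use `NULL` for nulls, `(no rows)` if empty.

Partition enrollments by course; compute COUNT(*) within each group.
  BI210: ids {1, 4, 6} → COUNT(*)=3
  CS101: ids {5, 7, 10} → COUNT(*)=3
  EC200: ids {8} → COUNT(*)=1
  MA110: ids {2, 3, 9, 11} → COUNT(*)=4

BI210 | 3 ; CS101 | 3 ; EC200 | 1 ; MA110 | 4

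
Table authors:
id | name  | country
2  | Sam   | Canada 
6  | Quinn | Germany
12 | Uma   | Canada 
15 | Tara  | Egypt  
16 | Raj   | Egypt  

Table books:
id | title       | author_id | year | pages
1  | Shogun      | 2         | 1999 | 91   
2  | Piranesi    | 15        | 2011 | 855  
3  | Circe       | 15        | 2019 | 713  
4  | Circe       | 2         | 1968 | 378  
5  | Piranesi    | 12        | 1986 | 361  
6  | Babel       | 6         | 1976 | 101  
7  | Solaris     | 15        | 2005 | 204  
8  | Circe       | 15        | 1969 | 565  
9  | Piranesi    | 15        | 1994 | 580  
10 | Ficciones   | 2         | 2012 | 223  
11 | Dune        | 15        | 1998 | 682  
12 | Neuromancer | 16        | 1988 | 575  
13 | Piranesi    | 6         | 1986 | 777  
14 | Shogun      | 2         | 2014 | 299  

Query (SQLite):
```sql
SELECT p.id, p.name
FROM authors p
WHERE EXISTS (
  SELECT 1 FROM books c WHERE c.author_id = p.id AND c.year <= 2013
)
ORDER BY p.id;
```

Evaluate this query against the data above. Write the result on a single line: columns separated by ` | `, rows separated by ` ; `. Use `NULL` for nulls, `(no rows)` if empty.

For each authors row, check whether any books with matching author_id has year <= 2013.
Keep rows where that is true.

2 | Sam ; 6 | Quinn ; 12 | Uma ; 15 | Tara ; 16 | Raj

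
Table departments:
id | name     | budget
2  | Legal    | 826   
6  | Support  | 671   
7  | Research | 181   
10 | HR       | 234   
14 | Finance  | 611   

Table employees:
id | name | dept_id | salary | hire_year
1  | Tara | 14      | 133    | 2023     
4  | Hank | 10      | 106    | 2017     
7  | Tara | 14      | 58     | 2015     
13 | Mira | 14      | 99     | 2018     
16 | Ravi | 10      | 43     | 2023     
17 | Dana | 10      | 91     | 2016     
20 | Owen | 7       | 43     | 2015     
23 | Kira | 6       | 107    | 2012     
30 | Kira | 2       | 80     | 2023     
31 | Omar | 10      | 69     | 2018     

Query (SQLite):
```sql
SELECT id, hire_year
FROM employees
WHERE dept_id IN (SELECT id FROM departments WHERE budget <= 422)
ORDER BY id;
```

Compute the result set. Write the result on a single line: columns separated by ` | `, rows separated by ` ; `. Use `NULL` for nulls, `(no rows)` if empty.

4 | 2017 ; 16 | 2023 ; 17 | 2016 ; 20 | 2015 ; 31 | 2018

Inner query: departments.id where budget <= 422.
Outer: keep employees rows whose dept_id is in that set.
Inner query → {7, 10}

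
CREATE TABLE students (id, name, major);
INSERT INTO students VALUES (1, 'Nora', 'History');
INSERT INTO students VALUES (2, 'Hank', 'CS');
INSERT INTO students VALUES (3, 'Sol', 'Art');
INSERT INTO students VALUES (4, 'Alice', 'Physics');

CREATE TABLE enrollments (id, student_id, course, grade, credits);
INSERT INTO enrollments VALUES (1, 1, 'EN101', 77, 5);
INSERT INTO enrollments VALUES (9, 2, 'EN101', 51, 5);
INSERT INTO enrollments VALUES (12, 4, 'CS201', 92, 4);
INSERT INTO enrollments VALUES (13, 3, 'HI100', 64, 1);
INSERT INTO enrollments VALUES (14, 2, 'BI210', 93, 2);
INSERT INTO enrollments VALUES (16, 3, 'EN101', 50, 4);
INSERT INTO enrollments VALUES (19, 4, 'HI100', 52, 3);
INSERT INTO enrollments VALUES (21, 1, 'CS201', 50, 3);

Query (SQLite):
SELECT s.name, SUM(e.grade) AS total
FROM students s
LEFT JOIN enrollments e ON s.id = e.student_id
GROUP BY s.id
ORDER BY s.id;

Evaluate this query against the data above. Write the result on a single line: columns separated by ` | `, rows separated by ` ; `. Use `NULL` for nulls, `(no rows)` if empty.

Nora | 127 ; Hank | 144 ; Sol | 114 ; Alice | 144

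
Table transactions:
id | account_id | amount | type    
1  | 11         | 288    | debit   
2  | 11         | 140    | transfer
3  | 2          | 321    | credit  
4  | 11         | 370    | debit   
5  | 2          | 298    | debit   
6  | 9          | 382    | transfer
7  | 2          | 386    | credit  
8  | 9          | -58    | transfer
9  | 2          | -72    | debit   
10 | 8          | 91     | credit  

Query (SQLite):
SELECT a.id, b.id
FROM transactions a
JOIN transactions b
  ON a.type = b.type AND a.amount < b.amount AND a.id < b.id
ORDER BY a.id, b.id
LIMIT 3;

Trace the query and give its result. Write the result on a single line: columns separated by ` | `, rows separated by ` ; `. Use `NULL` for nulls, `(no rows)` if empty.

1 | 4 ; 1 | 5 ; 2 | 6

Pairs (a,b) with same type, a.amount < b.amount, a.id < b.id.
type groups: credit:{3,7,10} debit:{1,4,5,9} transfer:{2,6,8}
Ordered by (a.id, b.id); first 3.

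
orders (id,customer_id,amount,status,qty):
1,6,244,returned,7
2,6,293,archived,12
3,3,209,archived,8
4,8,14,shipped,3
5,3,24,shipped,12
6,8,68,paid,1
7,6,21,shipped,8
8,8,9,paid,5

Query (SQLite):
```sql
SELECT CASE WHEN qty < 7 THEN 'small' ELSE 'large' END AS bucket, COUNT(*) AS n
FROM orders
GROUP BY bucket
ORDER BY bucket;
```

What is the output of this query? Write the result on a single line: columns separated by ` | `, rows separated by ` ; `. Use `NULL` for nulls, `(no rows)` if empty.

large | 5 ; small | 3

Bucket rows by qty < 7 → 'small' else 'large'; count each bucket.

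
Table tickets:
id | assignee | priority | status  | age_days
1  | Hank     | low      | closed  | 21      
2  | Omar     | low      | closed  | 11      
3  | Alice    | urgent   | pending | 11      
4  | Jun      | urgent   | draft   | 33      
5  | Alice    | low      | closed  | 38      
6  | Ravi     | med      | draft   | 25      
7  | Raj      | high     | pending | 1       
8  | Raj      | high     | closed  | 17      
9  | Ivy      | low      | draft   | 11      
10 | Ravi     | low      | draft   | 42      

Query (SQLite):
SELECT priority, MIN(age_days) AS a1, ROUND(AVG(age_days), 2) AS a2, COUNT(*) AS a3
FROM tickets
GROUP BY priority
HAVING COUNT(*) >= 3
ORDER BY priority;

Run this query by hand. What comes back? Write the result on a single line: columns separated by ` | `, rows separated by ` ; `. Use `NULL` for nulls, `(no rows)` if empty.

low | 11 | 24.6 | 5

Group tickets by priority.
Per group compute: MIN(age_days), ROUND(AVG(age_days), 2), COUNT(*).
HAVING: drop groups with fewer than 3 rows.
  high: ids {7, 8} → MIN(age_days)=1, ROUND(AVG(age_days), 2)=9, COUNT(*)=2
  low: ids {1, 2, 5, 9, 10} → MIN(age_days)=11, ROUND(AVG(age_days), 2)=24.6, COUNT(*)=5
  med: ids {6} → MIN(age_days)=25, ROUND(AVG(age_days), 2)=25, COUNT(*)=1
  urgent: ids {3, 4} → MIN(age_days)=11, ROUND(AVG(age_days), 2)=22, COUNT(*)=2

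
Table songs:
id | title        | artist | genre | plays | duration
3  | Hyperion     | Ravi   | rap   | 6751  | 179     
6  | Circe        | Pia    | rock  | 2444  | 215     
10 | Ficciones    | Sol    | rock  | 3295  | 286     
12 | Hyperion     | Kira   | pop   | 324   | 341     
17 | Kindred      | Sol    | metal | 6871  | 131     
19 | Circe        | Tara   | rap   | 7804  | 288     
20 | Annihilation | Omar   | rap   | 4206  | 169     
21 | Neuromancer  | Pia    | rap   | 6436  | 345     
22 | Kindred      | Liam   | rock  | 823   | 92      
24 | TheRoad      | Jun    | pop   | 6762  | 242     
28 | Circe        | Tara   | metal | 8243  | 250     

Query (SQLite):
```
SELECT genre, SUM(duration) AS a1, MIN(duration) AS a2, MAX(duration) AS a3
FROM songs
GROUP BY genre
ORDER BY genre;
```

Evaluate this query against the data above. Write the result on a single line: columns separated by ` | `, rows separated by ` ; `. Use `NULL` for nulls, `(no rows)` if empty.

Group songs by genre.
Per group compute: SUM(duration), MIN(duration), MAX(duration).
  metal: ids {17, 28} → SUM(duration)=381, MIN(duration)=131, MAX(duration)=250
  pop: ids {12, 24} → SUM(duration)=583, MIN(duration)=242, MAX(duration)=341
  rap: ids {3, 19, 20, 21} → SUM(duration)=981, MIN(duration)=169, MAX(duration)=345
  rock: ids {6, 10, 22} → SUM(duration)=593, MIN(duration)=92, MAX(duration)=286

metal | 381 | 131 | 250 ; pop | 583 | 242 | 341 ; rap | 981 | 169 | 345 ; rock | 593 | 92 | 286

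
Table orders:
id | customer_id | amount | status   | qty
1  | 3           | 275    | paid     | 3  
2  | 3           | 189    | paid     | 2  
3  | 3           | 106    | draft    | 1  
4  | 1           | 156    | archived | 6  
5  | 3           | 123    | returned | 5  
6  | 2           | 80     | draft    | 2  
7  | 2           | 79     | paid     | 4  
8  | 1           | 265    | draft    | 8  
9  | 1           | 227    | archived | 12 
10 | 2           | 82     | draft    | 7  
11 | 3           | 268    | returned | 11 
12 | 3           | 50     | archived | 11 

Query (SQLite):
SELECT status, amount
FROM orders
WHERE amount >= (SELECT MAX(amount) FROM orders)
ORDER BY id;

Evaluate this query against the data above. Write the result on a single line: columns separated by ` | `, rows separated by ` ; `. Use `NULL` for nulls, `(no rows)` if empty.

paid | 275

Scalar subquery: MAX(amount) over all orders rows = 275.
Keep rows where amount >= that value.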